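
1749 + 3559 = 5308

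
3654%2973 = 681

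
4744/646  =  2372/323 = 7.34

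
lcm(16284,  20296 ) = 1400424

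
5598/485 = 11 + 263/485 = 11.54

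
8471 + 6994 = 15465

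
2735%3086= 2735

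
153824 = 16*9614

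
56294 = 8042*7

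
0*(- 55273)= 0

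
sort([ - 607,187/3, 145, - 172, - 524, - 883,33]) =[ - 883, - 607, - 524, - 172,33,187/3,145]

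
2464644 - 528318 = 1936326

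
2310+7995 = 10305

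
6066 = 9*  674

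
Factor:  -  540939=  - 3^1*7^1*25759^1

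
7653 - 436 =7217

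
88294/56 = 1576 + 19/28=1576.68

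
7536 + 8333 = 15869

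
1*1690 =1690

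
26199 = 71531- 45332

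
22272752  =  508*43844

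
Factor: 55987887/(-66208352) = -2^ (-5)*3^1*7^( - 1 )*23^( - 1)*71^( -1)*181^(-1)  *18662629^1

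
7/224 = 1/32 = 0.03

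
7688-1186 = 6502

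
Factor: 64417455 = 3^2 * 5^1  *  547^1*2617^1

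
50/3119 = 50/3119= 0.02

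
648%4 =0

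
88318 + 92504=180822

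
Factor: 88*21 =1848 = 2^3 * 3^1 * 7^1*11^1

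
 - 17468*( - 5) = 87340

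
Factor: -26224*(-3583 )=93960592=2^4 * 11^1*149^1*3583^1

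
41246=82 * 503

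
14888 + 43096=57984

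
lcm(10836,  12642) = 75852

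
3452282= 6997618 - 3545336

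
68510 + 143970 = 212480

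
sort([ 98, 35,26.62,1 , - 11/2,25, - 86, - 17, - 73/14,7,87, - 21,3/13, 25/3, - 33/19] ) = [ - 86,  -  21, - 17, - 11/2, - 73/14, - 33/19, 3/13,1,7 , 25/3, 25, 26.62,35,87,98]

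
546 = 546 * 1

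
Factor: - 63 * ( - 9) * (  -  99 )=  - 3^6*7^1*11^1 = - 56133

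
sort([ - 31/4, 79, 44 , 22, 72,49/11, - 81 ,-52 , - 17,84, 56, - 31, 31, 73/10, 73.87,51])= [ - 81, - 52, - 31,-17, - 31/4,49/11  ,  73/10 , 22,31, 44, 51, 56,72,73.87, 79, 84 ] 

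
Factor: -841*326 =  - 274166 = - 2^1*29^2 * 163^1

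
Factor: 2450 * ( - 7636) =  - 2^3*5^2*7^2*23^1*83^1 = - 18708200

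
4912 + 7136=12048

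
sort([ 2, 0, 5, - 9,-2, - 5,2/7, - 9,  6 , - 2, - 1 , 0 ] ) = [ - 9, -9,-5, - 2, - 2,  -  1,0,0,2/7,2,5, 6]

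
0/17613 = 0 = 0.00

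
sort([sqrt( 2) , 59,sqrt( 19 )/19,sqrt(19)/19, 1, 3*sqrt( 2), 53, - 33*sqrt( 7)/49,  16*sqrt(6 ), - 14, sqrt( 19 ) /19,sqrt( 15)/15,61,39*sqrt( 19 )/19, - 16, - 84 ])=[ - 84, - 16, - 14,-33*sqrt ( 7 )/49, sqrt(19) /19, sqrt( 19 )/19,sqrt( 19)/19,sqrt( 15)/15 , 1, sqrt( 2 ), 3*sqrt( 2 ),  39*sqrt( 19)/19, 16 * sqrt( 6 ), 53,59,  61]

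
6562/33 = 6562/33=198.85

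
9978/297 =33 + 59/99 = 33.60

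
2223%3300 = 2223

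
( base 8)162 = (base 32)3i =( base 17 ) 6C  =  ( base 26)4A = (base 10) 114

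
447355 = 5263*85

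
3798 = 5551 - 1753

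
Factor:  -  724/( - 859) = 2^2*181^1 * 859^(-1 ) 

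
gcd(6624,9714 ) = 6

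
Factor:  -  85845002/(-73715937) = 2^1*3^ ( - 1)*17^1*19^1*109^( -1)*132887^1*225431^( - 1) 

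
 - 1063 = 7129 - 8192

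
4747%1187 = 1186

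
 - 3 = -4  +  1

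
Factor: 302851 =302851^1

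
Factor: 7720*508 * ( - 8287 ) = - 32499625120 = - 2^5*5^1*127^1*193^1 * 8287^1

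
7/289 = 7/289 = 0.02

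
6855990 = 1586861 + 5269129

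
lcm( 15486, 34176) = 991104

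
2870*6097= 17498390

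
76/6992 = 1/92 = 0.01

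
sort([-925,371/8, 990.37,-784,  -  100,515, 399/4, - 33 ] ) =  [ - 925, - 784, - 100, - 33,371/8,399/4, 515,990.37 ]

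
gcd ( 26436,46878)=6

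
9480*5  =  47400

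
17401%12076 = 5325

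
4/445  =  4/445 = 0.01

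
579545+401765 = 981310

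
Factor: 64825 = 5^2*2593^1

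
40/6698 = 20/3349  =  0.01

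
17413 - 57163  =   - 39750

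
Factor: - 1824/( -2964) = 8/13 = 2^3*13^( - 1)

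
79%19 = 3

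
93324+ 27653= 120977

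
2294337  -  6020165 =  - 3725828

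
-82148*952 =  - 78204896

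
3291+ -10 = 3281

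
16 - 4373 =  - 4357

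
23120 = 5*4624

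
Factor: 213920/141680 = 382/253 = 2^1*11^( -1) *23^(-1 )*191^1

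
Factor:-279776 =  - 2^5*7^1 *1249^1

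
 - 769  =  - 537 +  - 232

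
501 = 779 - 278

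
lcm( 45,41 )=1845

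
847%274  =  25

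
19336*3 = 58008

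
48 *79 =3792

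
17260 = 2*8630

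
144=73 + 71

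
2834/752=1417/376 = 3.77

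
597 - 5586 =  - 4989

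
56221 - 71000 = - 14779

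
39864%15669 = 8526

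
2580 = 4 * 645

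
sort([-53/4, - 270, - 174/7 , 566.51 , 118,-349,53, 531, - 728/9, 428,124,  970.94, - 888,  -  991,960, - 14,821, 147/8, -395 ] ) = [ - 991,-888, - 395,  -  349,-270, - 728/9, - 174/7,-14,-53/4, 147/8, 53,  118,124,428, 531,566.51,821,960,  970.94]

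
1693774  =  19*89146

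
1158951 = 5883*197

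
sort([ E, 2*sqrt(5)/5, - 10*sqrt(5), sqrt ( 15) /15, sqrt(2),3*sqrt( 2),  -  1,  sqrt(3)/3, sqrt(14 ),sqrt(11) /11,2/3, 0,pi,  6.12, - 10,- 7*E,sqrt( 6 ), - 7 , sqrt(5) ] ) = [ - 10*sqrt(5) , -7*E, - 10, -7, - 1,0,sqrt(15)/15 , sqrt( 11 ) /11,sqrt( 3 ) /3, 2/3 , 2 * sqrt( 5)/5, sqrt(2),sqrt(5),  sqrt( 6 ),E, pi,sqrt(14), 3*sqrt (2 ),6.12] 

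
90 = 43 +47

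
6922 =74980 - 68058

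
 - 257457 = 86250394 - 86507851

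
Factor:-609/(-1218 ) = 1/2 = 2^( - 1 ) 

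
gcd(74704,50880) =16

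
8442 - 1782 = 6660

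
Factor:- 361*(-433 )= 19^2*433^1= 156313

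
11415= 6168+5247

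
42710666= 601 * 71066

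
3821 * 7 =26747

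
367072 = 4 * 91768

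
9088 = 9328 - 240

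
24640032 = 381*64672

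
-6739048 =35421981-42161029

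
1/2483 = 1/2483 = 0.00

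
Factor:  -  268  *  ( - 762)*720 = 147035520= 2^7*3^3*5^1* 67^1*127^1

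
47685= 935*51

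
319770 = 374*855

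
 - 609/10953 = -1  +  3448/3651= - 0.06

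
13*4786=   62218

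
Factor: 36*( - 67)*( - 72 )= 2^5*3^4*67^1 = 173664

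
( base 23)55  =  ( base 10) 120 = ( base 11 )aa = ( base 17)71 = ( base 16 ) 78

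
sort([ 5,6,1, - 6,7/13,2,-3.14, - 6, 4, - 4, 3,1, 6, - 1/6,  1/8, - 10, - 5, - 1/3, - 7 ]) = [  -  10,  -  7,- 6, - 6, - 5, - 4, - 3.14, - 1/3, - 1/6,1/8,7/13,1,1,  2,3,4,5, 6,6]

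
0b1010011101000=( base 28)6n4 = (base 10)5352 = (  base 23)a2g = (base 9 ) 7306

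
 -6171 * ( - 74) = 456654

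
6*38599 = 231594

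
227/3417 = 227/3417 = 0.07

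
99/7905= 33/2635 = 0.01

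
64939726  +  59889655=124829381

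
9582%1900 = 82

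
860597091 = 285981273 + 574615818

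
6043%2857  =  329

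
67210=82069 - 14859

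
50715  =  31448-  - 19267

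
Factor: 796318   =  2^1*193^1*2063^1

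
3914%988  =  950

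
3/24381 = 1/8127=0.00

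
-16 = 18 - 34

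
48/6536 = 6/817= 0.01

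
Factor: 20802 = 2^1*3^1*3467^1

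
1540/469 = 220/67 = 3.28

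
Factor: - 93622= - 2^1 * 46811^1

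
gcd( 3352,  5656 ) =8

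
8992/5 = 8992/5 = 1798.40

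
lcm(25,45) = 225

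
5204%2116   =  972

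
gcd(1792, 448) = 448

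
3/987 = 1/329 = 0.00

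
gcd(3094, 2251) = 1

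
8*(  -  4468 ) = -35744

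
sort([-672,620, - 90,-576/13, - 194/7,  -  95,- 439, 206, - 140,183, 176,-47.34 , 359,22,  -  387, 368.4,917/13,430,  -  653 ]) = [-672, - 653, - 439,  -  387, - 140 ,- 95, - 90, - 47.34,-576/13, - 194/7,22 , 917/13, 176 , 183, 206 , 359 , 368.4 , 430, 620]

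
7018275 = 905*7755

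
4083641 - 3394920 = 688721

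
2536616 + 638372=3174988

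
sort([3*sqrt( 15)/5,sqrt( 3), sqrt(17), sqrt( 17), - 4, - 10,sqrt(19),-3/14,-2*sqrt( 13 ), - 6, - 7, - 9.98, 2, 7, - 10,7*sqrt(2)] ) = [ - 10,-10, - 9.98,-2*sqrt(13), - 7, - 6, - 4,- 3/14,  sqrt(3),  2,  3*sqrt(15)/5,  sqrt(17),  sqrt(17),  sqrt( 19), 7,7*sqrt(  2)]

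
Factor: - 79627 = -79627^1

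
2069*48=99312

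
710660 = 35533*20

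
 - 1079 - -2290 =1211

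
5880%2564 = 752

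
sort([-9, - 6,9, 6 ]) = [ - 9,  -  6, 6, 9]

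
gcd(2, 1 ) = 1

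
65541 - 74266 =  - 8725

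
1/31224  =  1/31224 = 0.00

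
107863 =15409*7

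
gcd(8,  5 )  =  1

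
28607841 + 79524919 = 108132760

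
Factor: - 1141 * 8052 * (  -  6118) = 56208097176= 2^3*3^1*7^2  *  11^1*19^1*23^1*61^1*163^1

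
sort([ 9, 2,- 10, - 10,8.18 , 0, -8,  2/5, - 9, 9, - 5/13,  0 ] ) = [ - 10, - 10,-9, - 8 , - 5/13,0, 0,2/5,  2,8.18, 9, 9]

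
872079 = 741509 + 130570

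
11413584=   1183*9648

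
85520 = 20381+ 65139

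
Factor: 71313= 3^1*11^1*2161^1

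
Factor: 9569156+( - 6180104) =3389052 = 2^2 * 3^1*17^1*37^1* 449^1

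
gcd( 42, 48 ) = 6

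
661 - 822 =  - 161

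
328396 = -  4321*( - 76)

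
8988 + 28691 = 37679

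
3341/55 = 3341/55 = 60.75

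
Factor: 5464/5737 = 2^3*683^1 * 5737^( - 1 ) 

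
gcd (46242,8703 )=9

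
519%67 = 50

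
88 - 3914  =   - 3826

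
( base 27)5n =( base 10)158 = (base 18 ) 8e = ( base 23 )6K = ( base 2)10011110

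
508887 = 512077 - 3190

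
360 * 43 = 15480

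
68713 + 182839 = 251552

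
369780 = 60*6163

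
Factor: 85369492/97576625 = 2^2 * 5^( - 3) * 13^1*780613^( - 1 )*1641721^1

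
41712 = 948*44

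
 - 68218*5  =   - 341090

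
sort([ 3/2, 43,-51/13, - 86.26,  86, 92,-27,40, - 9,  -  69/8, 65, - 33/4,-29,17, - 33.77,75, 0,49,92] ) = [ - 86.26, - 33.77, - 29, -27, - 9, - 69/8, - 33/4,-51/13,0, 3/2,17,40,43,49, 65,75,86, 92,  92]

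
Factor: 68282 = 2^1*34141^1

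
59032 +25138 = 84170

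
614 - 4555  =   - 3941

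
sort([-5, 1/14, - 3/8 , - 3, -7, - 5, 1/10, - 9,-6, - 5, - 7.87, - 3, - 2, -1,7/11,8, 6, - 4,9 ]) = [ - 9, - 7.87, - 7, - 6, - 5, -5, - 5, - 4, - 3, - 3, - 2, - 1, - 3/8,  1/14,1/10, 7/11,6,8, 9] 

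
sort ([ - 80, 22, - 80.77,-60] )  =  [ - 80.77, - 80,-60,22 ] 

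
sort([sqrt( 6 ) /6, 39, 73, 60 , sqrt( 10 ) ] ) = [ sqrt( 6) /6, sqrt( 10),  39, 60, 73] 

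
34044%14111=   5822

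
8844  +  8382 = 17226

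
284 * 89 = 25276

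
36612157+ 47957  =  36660114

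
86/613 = 86/613 = 0.14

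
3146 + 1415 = 4561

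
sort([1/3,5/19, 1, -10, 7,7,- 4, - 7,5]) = [  -  10,-7,-4,5/19,1/3,1,5, 7,7]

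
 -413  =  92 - 505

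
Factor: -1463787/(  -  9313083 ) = 12511/79599 =3^( - 1)* 13^ ( - 2) * 157^( - 1 )*12511^1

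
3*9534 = 28602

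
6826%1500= 826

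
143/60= 143/60  =  2.38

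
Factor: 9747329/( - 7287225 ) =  - 3^ (  -  1 )*5^(  -  2)*11^(-3 )*73^(  -  1 )*443^1*22003^1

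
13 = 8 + 5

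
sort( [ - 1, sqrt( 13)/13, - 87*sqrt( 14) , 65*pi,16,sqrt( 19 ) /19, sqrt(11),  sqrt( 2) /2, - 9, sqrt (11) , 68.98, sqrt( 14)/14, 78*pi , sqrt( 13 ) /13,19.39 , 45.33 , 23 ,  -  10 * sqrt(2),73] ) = [ - 87*sqrt( 14), - 10*sqrt ( 2), -9 , - 1, sqrt( 19) /19, sqrt( 14) /14,sqrt( 13)/13 , sqrt( 13) /13,sqrt(2)/2,sqrt( 11 ) , sqrt( 11 ) , 16,19.39, 23, 45.33,68.98,73, 65*pi, 78*pi]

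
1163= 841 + 322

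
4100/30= 136+2/3 = 136.67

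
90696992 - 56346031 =34350961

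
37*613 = 22681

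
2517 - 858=1659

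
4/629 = 4/629 = 0.01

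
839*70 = 58730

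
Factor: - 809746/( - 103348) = 57839/7382 =2^(  -  1)*3691^( - 1)*57839^1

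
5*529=2645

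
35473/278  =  127+167/278 = 127.60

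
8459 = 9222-763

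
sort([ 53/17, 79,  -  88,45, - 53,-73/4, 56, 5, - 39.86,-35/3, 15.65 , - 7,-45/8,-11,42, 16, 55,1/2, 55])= [ - 88, - 53,  -  39.86, - 73/4, - 35/3,- 11, - 7  , - 45/8, 1/2,53/17,5,15.65 , 16,42,45, 55,  55, 56 , 79 ]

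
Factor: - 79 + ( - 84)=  - 163 = - 163^1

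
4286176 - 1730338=2555838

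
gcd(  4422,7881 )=3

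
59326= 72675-13349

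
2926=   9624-6698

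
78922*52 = 4103944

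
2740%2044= 696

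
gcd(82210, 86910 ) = 10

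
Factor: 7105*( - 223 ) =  - 1584415 = - 5^1* 7^2*29^1* 223^1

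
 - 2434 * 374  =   - 910316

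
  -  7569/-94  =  80 + 49/94 = 80.52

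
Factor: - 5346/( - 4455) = 2^1 * 3^1 * 5^(  -  1 )= 6/5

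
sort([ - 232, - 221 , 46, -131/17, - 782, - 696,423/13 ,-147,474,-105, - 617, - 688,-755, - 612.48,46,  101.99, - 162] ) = [ - 782, - 755,-696, - 688, - 617 , - 612.48, - 232, - 221, - 162, - 147,-105,  -  131/17,423/13,46,  46,101.99, 474]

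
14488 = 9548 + 4940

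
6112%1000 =112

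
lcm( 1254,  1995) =43890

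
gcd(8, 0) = 8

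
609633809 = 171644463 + 437989346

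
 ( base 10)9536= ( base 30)ahq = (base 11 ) 718a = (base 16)2540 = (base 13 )4457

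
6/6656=3/3328= 0.00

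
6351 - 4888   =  1463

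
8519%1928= 807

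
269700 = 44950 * 6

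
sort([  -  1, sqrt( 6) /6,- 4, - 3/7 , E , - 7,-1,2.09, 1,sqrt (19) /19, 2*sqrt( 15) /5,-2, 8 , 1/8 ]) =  [ - 7, - 4, - 2, - 1, - 1,  -  3/7,1/8, sqrt( 19) /19, sqrt( 6 )/6,1, 2*sqrt( 15) /5,2.09,E , 8 ] 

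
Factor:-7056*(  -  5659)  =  39929904 = 2^4  *3^2*7^2*5659^1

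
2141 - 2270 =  - 129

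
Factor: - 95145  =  -3^1* 5^1*6343^1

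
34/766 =17/383 = 0.04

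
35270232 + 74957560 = 110227792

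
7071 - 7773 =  - 702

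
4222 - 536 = 3686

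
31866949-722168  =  31144781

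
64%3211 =64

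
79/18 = 79/18 = 4.39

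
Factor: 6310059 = 3^1*7^1*487^1*617^1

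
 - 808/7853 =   -  808/7853 = - 0.10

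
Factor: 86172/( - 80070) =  - 2^1*5^ ( - 1 )*17^( - 1 )*43^1*157^( - 1)*167^1 = - 14362/13345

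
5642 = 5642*1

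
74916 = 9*8324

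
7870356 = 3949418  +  3920938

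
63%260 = 63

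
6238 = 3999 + 2239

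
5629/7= 804 + 1/7 = 804.14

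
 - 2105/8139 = -1+6034/8139 = - 0.26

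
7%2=1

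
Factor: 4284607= 4284607^1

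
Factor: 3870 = 2^1 * 3^2*5^1*43^1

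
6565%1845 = 1030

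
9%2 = 1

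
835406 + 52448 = 887854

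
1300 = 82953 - 81653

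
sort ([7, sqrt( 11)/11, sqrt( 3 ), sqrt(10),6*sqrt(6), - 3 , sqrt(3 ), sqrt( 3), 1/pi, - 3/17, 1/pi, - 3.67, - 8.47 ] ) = [ - 8.47, - 3.67, - 3, - 3/17 , sqrt(11 )/11, 1/pi,  1/pi, sqrt(3 ), sqrt( 3 ), sqrt( 3) , sqrt(10 ),  7 , 6*sqrt( 6)]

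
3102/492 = 6 + 25/82 =6.30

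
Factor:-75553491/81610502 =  - 2^( - 1 )* 3^1*13^1*17^1*1777^(-1)*22963^( - 1)*113957^1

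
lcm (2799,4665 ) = 13995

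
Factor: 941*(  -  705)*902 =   -  2^1 * 3^1*5^1*11^1*41^1*47^1*941^1 = - 598391310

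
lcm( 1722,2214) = 15498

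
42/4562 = 21/2281 = 0.01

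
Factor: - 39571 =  - 7^1*5653^1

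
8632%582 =484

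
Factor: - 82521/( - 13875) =27507/4625 =3^1*5^(-3)*37^(-1)*53^1*173^1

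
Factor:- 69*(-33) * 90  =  2^1*3^4* 5^1* 11^1*23^1 =204930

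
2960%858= 386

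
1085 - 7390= - 6305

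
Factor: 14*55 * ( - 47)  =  -36190  =  - 2^1  *  5^1 * 7^1*11^1  *  47^1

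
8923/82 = 108+67/82 = 108.82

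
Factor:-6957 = -3^2*773^1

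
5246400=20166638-14920238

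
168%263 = 168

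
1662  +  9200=10862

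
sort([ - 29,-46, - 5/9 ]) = [- 46, - 29,  -  5/9] 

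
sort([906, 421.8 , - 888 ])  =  [ - 888, 421.8, 906 ]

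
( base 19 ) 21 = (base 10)39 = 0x27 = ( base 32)17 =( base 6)103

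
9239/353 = 9239/353  =  26.17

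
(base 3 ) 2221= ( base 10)79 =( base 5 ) 304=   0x4f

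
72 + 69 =141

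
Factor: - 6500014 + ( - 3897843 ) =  - 47^1 * 197^1 * 1123^1 = - 10397857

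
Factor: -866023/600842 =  - 983/682 = - 2^( - 1)*11^( - 1 )*31^( - 1 )*983^1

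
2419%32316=2419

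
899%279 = 62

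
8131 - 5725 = 2406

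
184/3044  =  46/761 = 0.06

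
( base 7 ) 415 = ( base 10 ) 208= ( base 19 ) ai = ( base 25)88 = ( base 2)11010000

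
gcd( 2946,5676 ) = 6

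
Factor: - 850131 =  - 3^2*59^1*1601^1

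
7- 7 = 0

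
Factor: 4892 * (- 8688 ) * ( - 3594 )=152751095424 = 2^7*3^2*181^1*599^1*1223^1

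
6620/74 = 89 + 17/37 = 89.46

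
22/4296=11/2148 = 0.01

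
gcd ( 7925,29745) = 5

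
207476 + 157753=365229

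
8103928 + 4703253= 12807181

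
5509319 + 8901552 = 14410871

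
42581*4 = 170324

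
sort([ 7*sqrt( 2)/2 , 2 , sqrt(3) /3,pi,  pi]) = [ sqrt ( 3)/3,2, pi, pi,7*sqrt( 2 )/2 ] 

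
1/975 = 1/975 = 0.00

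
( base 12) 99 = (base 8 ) 165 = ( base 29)41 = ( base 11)A7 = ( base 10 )117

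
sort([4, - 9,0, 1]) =[ - 9,  0,1,  4]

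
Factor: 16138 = 2^1*8069^1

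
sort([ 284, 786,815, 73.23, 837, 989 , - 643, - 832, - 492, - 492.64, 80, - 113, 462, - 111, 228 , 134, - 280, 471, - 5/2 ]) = [ - 832, - 643,-492.64, -492, - 280, - 113 ,-111, - 5/2, 73.23,80,134, 228, 284,462,  471,786, 815, 837,989]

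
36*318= 11448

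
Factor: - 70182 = -2^1 * 3^2*7^1*557^1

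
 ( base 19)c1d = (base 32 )48C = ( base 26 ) 6BM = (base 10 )4364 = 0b1000100001100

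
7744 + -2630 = 5114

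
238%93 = 52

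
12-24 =-12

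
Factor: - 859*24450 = -21002550 = - 2^1*3^1*5^2 *163^1*859^1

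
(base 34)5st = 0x1A69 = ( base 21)f6k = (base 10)6761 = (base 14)266D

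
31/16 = 31/16 = 1.94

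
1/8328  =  1/8328=0.00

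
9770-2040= 7730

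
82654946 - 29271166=53383780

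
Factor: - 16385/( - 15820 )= 29/28= 2^( - 2) * 7^ ( - 1)*29^1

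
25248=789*32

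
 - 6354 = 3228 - 9582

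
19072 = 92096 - 73024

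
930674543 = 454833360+475841183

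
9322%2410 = 2092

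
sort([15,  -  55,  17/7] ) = [  -  55, 17/7, 15 ]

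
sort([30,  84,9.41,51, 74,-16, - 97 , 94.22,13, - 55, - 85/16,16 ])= [ - 97, - 55,  -  16,  -  85/16,9.41,13,16,30,51,74,84, 94.22 ]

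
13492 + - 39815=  - 26323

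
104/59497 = 104/59497 = 0.00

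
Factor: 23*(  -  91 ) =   -  7^1*13^1*23^1 = - 2093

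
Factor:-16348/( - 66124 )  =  67/271 = 67^1* 271^( - 1 )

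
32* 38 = 1216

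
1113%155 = 28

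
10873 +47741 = 58614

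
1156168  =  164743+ 991425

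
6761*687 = 4644807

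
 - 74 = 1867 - 1941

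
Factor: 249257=249257^1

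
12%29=12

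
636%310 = 16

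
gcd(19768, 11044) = 4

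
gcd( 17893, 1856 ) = 29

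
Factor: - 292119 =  - 3^1*97373^1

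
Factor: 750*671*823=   414174750 = 2^1*3^1 * 5^3*11^1*61^1*823^1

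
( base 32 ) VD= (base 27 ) 1A6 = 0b1111101101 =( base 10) 1005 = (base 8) 1755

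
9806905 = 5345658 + 4461247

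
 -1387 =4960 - 6347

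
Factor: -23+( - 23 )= - 46 = - 2^1*23^1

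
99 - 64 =35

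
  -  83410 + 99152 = 15742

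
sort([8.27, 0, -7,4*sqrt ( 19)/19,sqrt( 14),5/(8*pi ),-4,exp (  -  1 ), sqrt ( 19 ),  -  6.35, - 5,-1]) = [ - 7, - 6.35,-5, - 4 , - 1,0,5/( 8*  pi),exp(  -  1),4*sqrt(19) /19 , sqrt( 14 ),sqrt( 19 ), 8.27]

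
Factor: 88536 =2^3 * 3^1*7^1*17^1* 31^1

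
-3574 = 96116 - 99690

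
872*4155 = 3623160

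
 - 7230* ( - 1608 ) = 11625840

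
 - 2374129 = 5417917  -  7792046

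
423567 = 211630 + 211937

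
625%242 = 141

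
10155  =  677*15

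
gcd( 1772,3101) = 443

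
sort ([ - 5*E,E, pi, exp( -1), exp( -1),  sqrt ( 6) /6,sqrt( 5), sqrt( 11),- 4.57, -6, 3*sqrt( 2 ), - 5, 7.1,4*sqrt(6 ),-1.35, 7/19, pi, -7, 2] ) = [ -5*E, - 7, - 6, - 5, - 4.57 , -1.35, exp( - 1), exp( - 1 ), 7/19, sqrt( 6 )/6, 2,sqrt( 5 ), E, pi,pi, sqrt(11 ), 3*sqrt( 2), 7.1, 4*sqrt( 6 ) ] 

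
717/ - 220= - 4 + 163/220=-  3.26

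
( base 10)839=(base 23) 1DB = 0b1101000111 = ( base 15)3ae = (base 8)1507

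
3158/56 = 1579/28 = 56.39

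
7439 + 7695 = 15134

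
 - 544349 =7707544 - 8251893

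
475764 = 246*1934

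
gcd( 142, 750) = 2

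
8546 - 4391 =4155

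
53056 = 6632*8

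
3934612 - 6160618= - 2226006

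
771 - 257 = 514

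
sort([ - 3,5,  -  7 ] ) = [ - 7,  -  3,5] 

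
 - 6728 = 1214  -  7942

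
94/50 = 1 + 22/25 = 1.88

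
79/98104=79/98104  =  0.00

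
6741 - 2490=4251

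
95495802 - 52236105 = 43259697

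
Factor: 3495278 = 2^1*19^1 * 59^1*1559^1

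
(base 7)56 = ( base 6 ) 105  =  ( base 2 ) 101001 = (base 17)27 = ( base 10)41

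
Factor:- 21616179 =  - 3^1 * 13^1*131^1  *4231^1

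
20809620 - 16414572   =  4395048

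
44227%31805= 12422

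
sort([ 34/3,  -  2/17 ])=[ - 2/17,34/3]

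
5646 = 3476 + 2170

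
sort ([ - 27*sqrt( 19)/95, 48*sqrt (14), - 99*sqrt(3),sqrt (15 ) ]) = [ - 99*sqrt(3 ),-27*sqrt (19)/95,sqrt(15 ),48*sqrt(14)] 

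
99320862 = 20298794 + 79022068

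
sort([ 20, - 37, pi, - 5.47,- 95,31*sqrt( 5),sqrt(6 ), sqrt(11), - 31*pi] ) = [ - 31*pi, - 95, - 37, - 5.47, sqrt(6), pi,sqrt( 11 ),20, 31*sqrt ( 5 ) ] 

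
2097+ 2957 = 5054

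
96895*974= 94375730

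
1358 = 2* 679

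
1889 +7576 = 9465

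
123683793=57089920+66593873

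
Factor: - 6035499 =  - 3^3*23^1*9719^1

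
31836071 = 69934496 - 38098425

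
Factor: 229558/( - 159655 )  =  -2^1*5^(-1 ) * 7^1*19^1 * 37^( - 1) = - 266/185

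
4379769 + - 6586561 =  - 2206792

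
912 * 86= 78432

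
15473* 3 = 46419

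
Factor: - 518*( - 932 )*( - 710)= -2^4*5^1*7^1*37^1*71^1*233^1 = -342770960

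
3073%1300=473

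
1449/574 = 2  +  43/82  =  2.52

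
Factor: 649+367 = 2^3 * 127^1 = 1016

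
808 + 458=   1266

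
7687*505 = 3881935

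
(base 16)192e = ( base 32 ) 69e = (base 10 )6446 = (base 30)74Q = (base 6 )45502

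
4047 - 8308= - 4261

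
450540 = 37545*12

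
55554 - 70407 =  - 14853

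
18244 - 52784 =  - 34540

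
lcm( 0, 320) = 0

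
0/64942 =0= 0.00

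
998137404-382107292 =616030112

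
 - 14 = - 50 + 36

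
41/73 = 41/73 = 0.56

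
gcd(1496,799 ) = 17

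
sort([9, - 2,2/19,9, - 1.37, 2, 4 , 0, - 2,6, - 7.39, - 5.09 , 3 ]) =[ - 7.39,-5.09, - 2,  -  2, - 1.37, 0,2/19, 2,3,4, 6,9 , 9 ]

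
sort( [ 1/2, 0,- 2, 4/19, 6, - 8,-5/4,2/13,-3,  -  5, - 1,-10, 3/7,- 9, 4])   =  [-10,-9, - 8, - 5, - 3 ,  -  2 ,-5/4,-1,0, 2/13, 4/19,  3/7,1/2, 4, 6]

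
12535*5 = 62675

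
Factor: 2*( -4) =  - 2^3 = - 8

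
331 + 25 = 356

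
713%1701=713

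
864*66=57024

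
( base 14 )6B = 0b1011111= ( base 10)95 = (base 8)137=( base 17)5a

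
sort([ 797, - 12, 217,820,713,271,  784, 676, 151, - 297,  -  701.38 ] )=[ - 701.38,  -  297, - 12,151,217,271,676 , 713,784,  797,820 ]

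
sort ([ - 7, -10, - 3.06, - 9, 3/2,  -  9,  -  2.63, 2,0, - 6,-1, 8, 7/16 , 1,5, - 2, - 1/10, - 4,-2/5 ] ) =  [ - 10, - 9, - 9, - 7,-6,-4,-3.06,-2.63,-2 , - 1,-2/5, - 1/10,0,7/16,1, 3/2, 2,5,8 ]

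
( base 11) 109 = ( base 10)130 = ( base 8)202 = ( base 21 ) 64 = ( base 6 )334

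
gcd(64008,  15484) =28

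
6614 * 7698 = 50914572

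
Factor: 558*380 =2^3*3^2*5^1 * 19^1 * 31^1 = 212040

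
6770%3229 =312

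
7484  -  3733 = 3751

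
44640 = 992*45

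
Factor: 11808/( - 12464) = -2^1*3^2*19^ ( - 1 ) = - 18/19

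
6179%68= 59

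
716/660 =1  +  14/165 = 1.08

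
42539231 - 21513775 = 21025456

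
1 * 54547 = 54547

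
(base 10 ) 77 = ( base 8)115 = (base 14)57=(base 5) 302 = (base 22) 3b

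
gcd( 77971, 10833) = 1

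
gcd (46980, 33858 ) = 162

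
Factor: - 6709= -6709^1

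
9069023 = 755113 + 8313910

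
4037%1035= 932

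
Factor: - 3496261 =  - 67^1*52183^1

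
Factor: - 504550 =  - 2^1*5^2*10091^1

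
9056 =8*1132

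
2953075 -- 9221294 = 12174369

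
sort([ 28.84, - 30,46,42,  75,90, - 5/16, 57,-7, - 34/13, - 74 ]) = [ - 74, - 30, - 7, - 34/13, - 5/16, 28.84, 42, 46,57, 75, 90]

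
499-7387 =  - 6888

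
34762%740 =722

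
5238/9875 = 5238/9875 = 0.53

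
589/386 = 589/386 = 1.53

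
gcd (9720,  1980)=180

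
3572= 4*893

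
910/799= 1+ 111/799  =  1.14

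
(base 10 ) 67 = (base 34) 1X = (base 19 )3A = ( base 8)103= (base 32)23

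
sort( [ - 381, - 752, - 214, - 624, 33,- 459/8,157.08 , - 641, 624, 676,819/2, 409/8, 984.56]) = [ - 752, - 641, - 624, - 381 , - 214, - 459/8,  33 , 409/8 , 157.08 , 819/2 , 624, 676,  984.56] 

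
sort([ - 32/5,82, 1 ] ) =[-32/5,1,  82] 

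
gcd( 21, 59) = 1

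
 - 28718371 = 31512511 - 60230882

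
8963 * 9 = 80667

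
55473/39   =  18491/13 = 1422.38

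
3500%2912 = 588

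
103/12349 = 103/12349 = 0.01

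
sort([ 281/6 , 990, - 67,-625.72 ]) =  [ - 625.72,- 67 , 281/6,990 ]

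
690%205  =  75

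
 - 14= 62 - 76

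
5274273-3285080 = 1989193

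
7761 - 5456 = 2305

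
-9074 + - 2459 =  - 11533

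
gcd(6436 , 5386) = 2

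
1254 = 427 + 827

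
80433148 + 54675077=135108225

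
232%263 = 232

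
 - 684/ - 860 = 171/215 = 0.80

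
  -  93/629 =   -  1 + 536/629  =  - 0.15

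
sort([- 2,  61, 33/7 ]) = [ - 2 , 33/7,  61]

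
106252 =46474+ 59778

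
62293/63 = 8899/9 = 988.78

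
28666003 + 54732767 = 83398770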